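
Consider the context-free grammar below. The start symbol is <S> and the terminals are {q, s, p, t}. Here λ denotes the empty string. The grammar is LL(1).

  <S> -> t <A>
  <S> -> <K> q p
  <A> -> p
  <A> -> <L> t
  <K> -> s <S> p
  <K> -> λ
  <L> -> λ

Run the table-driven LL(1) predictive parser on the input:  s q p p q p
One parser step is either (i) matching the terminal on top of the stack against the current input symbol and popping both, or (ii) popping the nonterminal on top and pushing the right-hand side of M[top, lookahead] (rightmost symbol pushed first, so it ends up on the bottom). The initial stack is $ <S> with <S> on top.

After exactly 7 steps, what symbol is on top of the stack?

p

step 1: stack=$ <S>  input=s q p p q p $  — expand <S> -> <K> q p
step 2: stack=$ p q <K>  input=s q p p q p $  — expand <K> -> s <S> p
step 3: stack=$ p q p <S> s  input=s q p p q p $  — match s
step 4: stack=$ p q p <S>  input=q p p q p $  — expand <S> -> <K> q p
step 5: stack=$ p q p p q <K>  input=q p p q p $  — expand <K> -> λ
step 6: stack=$ p q p p q  input=q p p q p $  — match q
step 7: stack=$ p q p p  input=p p q p $  — match p
Stack after step 7: $ p q p (top = p).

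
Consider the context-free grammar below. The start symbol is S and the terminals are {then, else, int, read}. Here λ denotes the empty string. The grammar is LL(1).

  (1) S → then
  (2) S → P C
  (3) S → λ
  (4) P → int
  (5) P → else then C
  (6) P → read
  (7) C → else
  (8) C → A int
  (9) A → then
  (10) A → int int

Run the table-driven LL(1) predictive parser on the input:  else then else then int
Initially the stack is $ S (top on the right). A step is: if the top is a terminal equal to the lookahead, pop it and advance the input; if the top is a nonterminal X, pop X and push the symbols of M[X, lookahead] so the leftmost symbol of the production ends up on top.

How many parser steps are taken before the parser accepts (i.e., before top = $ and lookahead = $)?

10

step 1: stack=$ S  input=else then else then int $  — expand S → P C
step 2: stack=$ C P  input=else then else then int $  — expand P → else then C
step 3: stack=$ C C then else  input=else then else then int $  — match else
step 4: stack=$ C C then  input=then else then int $  — match then
step 5: stack=$ C C  input=else then int $  — expand C → else
step 6: stack=$ C else  input=else then int $  — match else
step 7: stack=$ C  input=then int $  — expand C → A int
step 8: stack=$ int A  input=then int $  — expand A → then
step 9: stack=$ int then  input=then int $  — match then
step 10: stack=$ int  input=int $  — match int
Accept reached after 10 steps.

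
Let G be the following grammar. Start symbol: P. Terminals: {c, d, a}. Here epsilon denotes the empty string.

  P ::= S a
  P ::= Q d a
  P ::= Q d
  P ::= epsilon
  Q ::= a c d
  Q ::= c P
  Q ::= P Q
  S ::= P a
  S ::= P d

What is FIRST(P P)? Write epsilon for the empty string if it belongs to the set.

{epsilon, a, c, d}

FIRST(P) = {epsilon, a, c, d}  (via S a, Q d a, Q d)
FIRST(Q) = {a, c, d}  (via P Q)
FIRST(S) = {a, c, d}  (via P a, P d)
FIRST(P P): take FIRST of each symbol in turn, carrying on past any symbol whose FIRST contains epsilon; result {epsilon, a, c, d}.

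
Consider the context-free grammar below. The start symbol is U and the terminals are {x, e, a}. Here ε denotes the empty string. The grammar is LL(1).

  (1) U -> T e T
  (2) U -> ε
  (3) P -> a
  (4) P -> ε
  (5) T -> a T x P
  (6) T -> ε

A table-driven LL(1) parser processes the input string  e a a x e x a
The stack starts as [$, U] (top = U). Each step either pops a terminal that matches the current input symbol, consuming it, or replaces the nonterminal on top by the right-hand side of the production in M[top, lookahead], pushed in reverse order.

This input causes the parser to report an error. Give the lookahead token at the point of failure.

step 1: stack=$ U  input=e a a x e x a $  — expand U -> T e T
step 2: stack=$ T e T  input=e a a x e x a $  — expand T -> ε
step 3: stack=$ T e  input=e a a x e x a $  — match e
step 4: stack=$ T  input=a a x e x a $  — expand T -> a T x P
step 5: stack=$ P x T a  input=a a x e x a $  — match a
step 6: stack=$ P x T  input=a x e x a $  — expand T -> a T x P
step 7: stack=$ P x P x T a  input=a x e x a $  — match a
step 8: stack=$ P x P x T  input=x e x a $  — expand T -> ε
step 9: stack=$ P x P x  input=x e x a $  — match x
step 10: stack=$ P x P  input=e x a $  — expand P -> ε
step 11: stack=$ P x  input=e x a $  — error: top is terminal x but lookahead is e

e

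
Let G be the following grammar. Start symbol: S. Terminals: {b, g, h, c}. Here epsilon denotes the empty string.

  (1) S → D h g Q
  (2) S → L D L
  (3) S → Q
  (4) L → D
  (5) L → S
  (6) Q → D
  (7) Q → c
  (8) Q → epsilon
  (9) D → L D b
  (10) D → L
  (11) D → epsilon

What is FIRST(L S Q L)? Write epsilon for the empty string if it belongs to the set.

FIRST(S): from S→D h g Q we get {b, c, h}; from S→L D L we get {epsilon, b, c, h}; from S→Q we get {epsilon, b, c, h}. So FIRST(S) = {epsilon, b, c, h}.
FIRST(L): from L→D we get {epsilon, b, c, h}; from L→S we get {epsilon, b, c, h}. So FIRST(L) = {epsilon, b, c, h}.
FIRST(D): from D→L D b we get {b, c, h}; from D→L we get {epsilon, b, c, h}; from D→epsilon we get {epsilon}. So FIRST(D) = {epsilon, b, c, h}.
FIRST(Q): from Q→D we get {epsilon, b, c, h}; from Q→c we get {c}; from Q→epsilon we get {epsilon}. So FIRST(Q) = {epsilon, b, c, h}.
FIRST(L S Q L): take FIRST of each symbol in turn, carrying on past any symbol whose FIRST contains epsilon; result {epsilon, b, c, h}.

{epsilon, b, c, h}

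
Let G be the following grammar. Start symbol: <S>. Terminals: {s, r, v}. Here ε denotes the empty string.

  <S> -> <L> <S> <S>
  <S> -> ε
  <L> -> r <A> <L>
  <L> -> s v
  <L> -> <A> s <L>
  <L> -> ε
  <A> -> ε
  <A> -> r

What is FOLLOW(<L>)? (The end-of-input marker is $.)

FIRST(<A>): from <A>->ε we get {ε}; from <A>->r we get {r}. So FIRST(<A>) = {ε, r}.
FIRST(<L>): from <L>->r <A> <L> we get {r}; from <L>->s v we get {s}; from <L>-><A> s <L> we get {r, s}; from <L>->ε we get {ε}. So FIRST(<L>) = {ε, r, s}.
FIRST(<S>): from <S>-><L> <S> <S> we get {ε, r, s}; from <S>->ε we get {ε}. So FIRST(<S>) = {ε, r, s}.
FOLLOW(<S>) includes $ since <S> is the start symbol.
FOLLOW(<S>): in <S>-><L> <S> <S> (occurrence 1), <S> is followed by <S> with FIRST {ε, r, s}; in <S>-><L> <S> <S> (occurrence 1), the suffix after <S> is nullable (adds nothing new); in <S>-><L> <S> <S> (occurrence 2), the suffix after <S> is empty (adds nothing new). Thus FOLLOW(<S>) = {$, r, s}.
FOLLOW(<L>): in <S>-><L> <S> <S>, <L> is followed by <S> <S> with FIRST {ε, r, s}; in <S>-><L> <S> <S>, the suffix after <L> is nullable, so FOLLOW(<L>) ⊇ FOLLOW(<S>) = {$, r, s}; in <L>->r <A> <L>, the suffix after <L> is empty (adds nothing new); in <L>-><A> s <L>, the suffix after <L> is empty (adds nothing new). Thus FOLLOW(<L>) = {$, r, s}.
FOLLOW(<A>): in <L>->r <A> <L>, <A> is followed by <L> with FIRST {ε, r, s}; in <L>->r <A> <L>, the suffix after <A> is nullable, so FOLLOW(<A>) ⊇ FOLLOW(<L>) = {$, r, s}; in <L>-><A> s <L>, <A> is followed by s <L> with FIRST {s}. Thus FOLLOW(<A>) = {$, r, s}.

{$, r, s}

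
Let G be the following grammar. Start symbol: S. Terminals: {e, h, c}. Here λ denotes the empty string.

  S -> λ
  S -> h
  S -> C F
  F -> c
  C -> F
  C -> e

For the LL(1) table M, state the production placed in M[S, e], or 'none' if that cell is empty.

S -> C F

FIRST(F) = {c}
FIRST(C) = {c, e}  (via F)
FIRST(S) = {λ, c, e, h}  (via C F)
FOLLOW(S) includes $ since S is the start symbol.
FOLLOW(S): S appears on no right-hand side. Thus FOLLOW(S) = {$}.
For S -> λ: FIRST(λ) = {λ}, so it goes in M[S, t] for t ∈ {}; since λ ∈ FIRST, also for every t ∈ FOLLOW(S) = {$}.
For S -> h: FIRST(h) = {h}, so it goes in M[S, t] for t ∈ {h}.
For S -> C F: FIRST(C F) = {c, e}, so it goes in M[S, t] for t ∈ {c, e}.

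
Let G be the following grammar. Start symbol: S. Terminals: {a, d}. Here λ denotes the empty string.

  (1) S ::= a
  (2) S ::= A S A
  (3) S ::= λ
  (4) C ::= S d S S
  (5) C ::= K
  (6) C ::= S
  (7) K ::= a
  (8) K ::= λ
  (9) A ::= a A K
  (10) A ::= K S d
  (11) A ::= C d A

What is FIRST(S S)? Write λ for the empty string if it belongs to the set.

FIRST(K): from K::=a we get {a}; from K::=λ we get {λ}. So FIRST(K) = {λ, a}.
FIRST(S): from S::=a we get {a}; from S::=A S A we get {a, d}; from S::=λ we get {λ}. So FIRST(S) = {λ, a, d}.
FIRST(C): from C::=S d S S we get {a, d}; from C::=K we get {λ, a}; from C::=S we get {λ, a, d}. So FIRST(C) = {λ, a, d}.
FIRST(A): from A::=a A K we get {a}; from A::=K S d we get {a, d}; from A::=C d A we get {a, d}. So FIRST(A) = {a, d}.
FIRST(S S): take FIRST of each symbol in turn, carrying on past any symbol whose FIRST contains λ; result {λ, a, d}.

{λ, a, d}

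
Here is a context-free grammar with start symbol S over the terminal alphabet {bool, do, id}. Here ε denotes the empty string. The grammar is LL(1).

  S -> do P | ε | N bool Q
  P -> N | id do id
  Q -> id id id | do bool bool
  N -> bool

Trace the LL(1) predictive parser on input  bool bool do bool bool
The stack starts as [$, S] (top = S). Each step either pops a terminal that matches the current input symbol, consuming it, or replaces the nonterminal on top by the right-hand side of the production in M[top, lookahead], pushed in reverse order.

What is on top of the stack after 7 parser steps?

step 1: stack=$ S  input=bool bool do bool bool $  — expand S -> N bool Q
step 2: stack=$ Q bool N  input=bool bool do bool bool $  — expand N -> bool
step 3: stack=$ Q bool bool  input=bool bool do bool bool $  — match bool
step 4: stack=$ Q bool  input=bool do bool bool $  — match bool
step 5: stack=$ Q  input=do bool bool $  — expand Q -> do bool bool
step 6: stack=$ bool bool do  input=do bool bool $  — match do
step 7: stack=$ bool bool  input=bool bool $  — match bool
Stack after step 7: $ bool (top = bool).

bool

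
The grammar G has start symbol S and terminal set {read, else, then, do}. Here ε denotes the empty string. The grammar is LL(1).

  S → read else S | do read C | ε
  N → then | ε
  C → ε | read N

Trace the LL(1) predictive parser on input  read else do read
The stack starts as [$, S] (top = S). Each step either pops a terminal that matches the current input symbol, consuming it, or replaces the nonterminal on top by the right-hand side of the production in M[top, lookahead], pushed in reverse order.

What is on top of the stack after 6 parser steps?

     Stack          Input                Action
  1  $ S            read else do read $  expand S → read else S
  2  $ S else read  read else do read $  match read
  3  $ S else       else do read $       match else
  4  $ S            do read $            expand S → do read C
  5  $ C read do    do read $            match do
  6  $ C read       read $               match read
Stack after step 6: $ C (top = C).

C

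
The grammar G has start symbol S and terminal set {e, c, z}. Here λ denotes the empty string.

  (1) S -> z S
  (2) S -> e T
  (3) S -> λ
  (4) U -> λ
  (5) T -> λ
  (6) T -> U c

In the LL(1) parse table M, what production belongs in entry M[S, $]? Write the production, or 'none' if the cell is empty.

FIRST(S): from S->z S we get {z}; from S->e T we get {e}; from S->λ we get {λ}. So FIRST(S) = {λ, e, z}.
FIRST(U): from U->λ we get {λ}. So FIRST(U) = {λ}.
FIRST(T): from T->λ we get {λ}; from T->U c we get {c}. So FIRST(T) = {λ, c}.
FOLLOW(S) includes $ since S is the start symbol.
FOLLOW(S): in S->z S, the suffix after S is empty (adds nothing new). Thus FOLLOW(S) = {$}.
For S -> z S: FIRST(z S) = {z}, so it goes in M[S, t] for t ∈ {z}.
For S -> e T: FIRST(e T) = {e}, so it goes in M[S, t] for t ∈ {e}.
For S -> λ: FIRST(λ) = {λ}, so it goes in M[S, t] for t ∈ {}; since λ ∈ FIRST, also for every t ∈ FOLLOW(S) = {$}.

S -> λ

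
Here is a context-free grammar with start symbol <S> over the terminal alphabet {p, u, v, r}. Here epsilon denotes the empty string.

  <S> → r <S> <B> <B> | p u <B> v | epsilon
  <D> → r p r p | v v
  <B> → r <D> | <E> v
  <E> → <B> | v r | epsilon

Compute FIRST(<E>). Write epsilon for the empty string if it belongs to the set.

{epsilon, r, v}

FIRST(<S>) = {epsilon, p, r}
FIRST(<D>) = {r, v}
FIRST(<B>) = {r, v}  (via <E> v)
FIRST(<E>) = {epsilon, r, v}  (via <B>)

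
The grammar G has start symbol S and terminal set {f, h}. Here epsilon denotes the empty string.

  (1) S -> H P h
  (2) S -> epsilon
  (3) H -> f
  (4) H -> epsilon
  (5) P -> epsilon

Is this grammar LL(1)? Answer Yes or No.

FIRST(S) = {epsilon, f, h}
FIRST(H) = {epsilon, f}
FIRST(P) = {epsilon}
FOLLOW(S) = {$}
FOLLOW(H) = {h}
FOLLOW(P) = {h}
Each cell of M receives at most one production.

Yes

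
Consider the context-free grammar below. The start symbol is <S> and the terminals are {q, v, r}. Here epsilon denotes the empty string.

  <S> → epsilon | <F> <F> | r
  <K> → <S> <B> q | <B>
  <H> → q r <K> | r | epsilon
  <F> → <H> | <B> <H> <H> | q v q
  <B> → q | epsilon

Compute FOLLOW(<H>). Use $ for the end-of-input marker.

FIRST(<H>): from <H>→q r <K> we get {q}; from <H>→r we get {r}; from <H>→epsilon we get {epsilon}. So FIRST(<H>) = {epsilon, q, r}.
FIRST(<B>): from <B>→q we get {q}; from <B>→epsilon we get {epsilon}. So FIRST(<B>) = {epsilon, q}.
FIRST(<F>): from <F>→<H> we get {epsilon, q, r}; from <F>→<B> <H> <H> we get {epsilon, q, r}; from <F>→q v q we get {q}. So FIRST(<F>) = {epsilon, q, r}.
FIRST(<S>): from <S>→epsilon we get {epsilon}; from <S>→<F> <F> we get {epsilon, q, r}; from <S>→r we get {r}. So FIRST(<S>) = {epsilon, q, r}.
FIRST(<K>): from <K>→<S> <B> q we get {q, r}; from <K>→<B> we get {epsilon, q}. So FIRST(<K>) = {epsilon, q, r}.
FOLLOW(<S>) includes $ since <S> is the start symbol.
FOLLOW(<S>): in <K>→<S> <B> q, <S> is followed by <B> q with FIRST {q}. Thus FOLLOW(<S>) = {$, q}.
FOLLOW(<F>): in <S>→<F> <F> (occurrence 1), <F> is followed by <F> with FIRST {epsilon, q, r}; in <S>→<F> <F> (occurrence 1), the suffix after <F> is nullable, so FOLLOW(<F>) ⊇ FOLLOW(<S>) = {$, q}; in <S>→<F> <F> (occurrence 2), the suffix after <F> is empty, so FOLLOW(<F>) ⊇ FOLLOW(<S>) = {$, q}. Thus FOLLOW(<F>) = {$, q, r}.
FOLLOW(<H>): in <F>→<H>, the suffix after <H> is empty, so FOLLOW(<H>) ⊇ FOLLOW(<F>) = {$, q, r}; in <F>→<B> <H> <H> (occurrence 1), <H> is followed by <H> with FIRST {epsilon, q, r}; in <F>→<B> <H> <H> (occurrence 1), the suffix after <H> is nullable, so FOLLOW(<H>) ⊇ FOLLOW(<F>) = {$, q, r}; in <F>→<B> <H> <H> (occurrence 2), the suffix after <H> is empty, so FOLLOW(<H>) ⊇ FOLLOW(<F>) = {$, q, r}. Thus FOLLOW(<H>) = {$, q, r}.
FOLLOW(<K>): in <H>→q r <K>, the suffix after <K> is empty, so FOLLOW(<K>) ⊇ FOLLOW(<H>) = {$, q, r}. Thus FOLLOW(<K>) = {$, q, r}.
FOLLOW(<B>): in <K>→<S> <B> q, <B> is followed by q with FIRST {q}; in <K>→<B>, the suffix after <B> is empty, so FOLLOW(<B>) ⊇ FOLLOW(<K>) = {$, q, r}; in <F>→<B> <H> <H>, <B> is followed by <H> <H> with FIRST {epsilon, q, r}; in <F>→<B> <H> <H>, the suffix after <B> is nullable, so FOLLOW(<B>) ⊇ FOLLOW(<F>) = {$, q, r}. Thus FOLLOW(<B>) = {$, q, r}.

{$, q, r}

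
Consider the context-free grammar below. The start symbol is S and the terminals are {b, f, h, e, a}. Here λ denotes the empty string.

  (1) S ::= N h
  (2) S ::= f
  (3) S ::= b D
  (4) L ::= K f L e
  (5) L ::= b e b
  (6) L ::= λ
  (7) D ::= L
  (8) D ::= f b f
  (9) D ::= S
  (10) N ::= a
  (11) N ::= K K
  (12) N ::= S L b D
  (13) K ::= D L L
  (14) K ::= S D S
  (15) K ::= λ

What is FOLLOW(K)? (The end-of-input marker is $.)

FIRST(S): from S::=N h we get {a, b, f, h}; from S::=f we get {f}; from S::=b D we get {b}. So FIRST(S) = {a, b, f, h}.
FIRST(L): from L::=K f L e we get {a, b, f, h}; from L::=b e b we get {b}; from L::=λ we get {λ}. So FIRST(L) = {λ, a, b, f, h}.
FIRST(D): from D::=L we get {λ, a, b, f, h}; from D::=f b f we get {f}; from D::=S we get {a, b, f, h}. So FIRST(D) = {λ, a, b, f, h}.
FIRST(K): from K::=D L L we get {λ, a, b, f, h}; from K::=S D S we get {a, b, f, h}; from K::=λ we get {λ}. So FIRST(K) = {λ, a, b, f, h}.
FIRST(N): from N::=a we get {a}; from N::=K K we get {λ, a, b, f, h}; from N::=S L b D we get {a, b, f, h}. So FIRST(N) = {λ, a, b, f, h}.
FOLLOW(S) includes $ since S is the start symbol.
FOLLOW(N): in S::=N h, N is followed by h with FIRST {h}. Thus FOLLOW(N) = {h}.
FOLLOW(K): in L::=K f L e, K is followed by f L e with FIRST {f}; in N::=K K (occurrence 1), K is followed by K with FIRST {λ, a, b, f, h}; in N::=K K (occurrence 1), the suffix after K is nullable, so FOLLOW(K) ⊇ FOLLOW(N) = {h}; in N::=K K (occurrence 2), the suffix after K is empty, so FOLLOW(K) ⊇ FOLLOW(N) = {h}. Thus FOLLOW(K) = {a, b, f, h}.
FOLLOW(S): in D::=S, the suffix after S is empty, so FOLLOW(S) ⊇ FOLLOW(D) = {$, a, b, f, h}; in N::=S L b D, S is followed by L b D with FIRST {a, b, f, h}; in K::=S D S (occurrence 1), S is followed by D S with FIRST {a, b, f, h}; in K::=S D S (occurrence 2), the suffix after S is empty, so FOLLOW(S) ⊇ FOLLOW(K) = {a, b, f, h}. Thus FOLLOW(S) = {$, a, b, f, h}.
FOLLOW(D): in S::=b D, the suffix after D is empty, so FOLLOW(D) ⊇ FOLLOW(S) = {$, a, b, f, h}; in N::=S L b D, the suffix after D is empty, so FOLLOW(D) ⊇ FOLLOW(N) = {h}; in K::=D L L, D is followed by L L with FIRST {λ, a, b, f, h}; in K::=D L L, the suffix after D is nullable, so FOLLOW(D) ⊇ FOLLOW(K) = {a, b, f, h}; in K::=S D S, D is followed by S with FIRST {a, b, f, h}. Thus FOLLOW(D) = {$, a, b, f, h}.
FOLLOW(L): in L::=K f L e, L is followed by e with FIRST {e}; in D::=L, the suffix after L is empty, so FOLLOW(L) ⊇ FOLLOW(D) = {$, a, b, f, h}; in N::=S L b D, L is followed by b D with FIRST {b}; in K::=D L L (occurrence 1), L is followed by L with FIRST {λ, a, b, f, h}; in K::=D L L (occurrence 1), the suffix after L is nullable, so FOLLOW(L) ⊇ FOLLOW(K) = {a, b, f, h}; in K::=D L L (occurrence 2), the suffix after L is empty, so FOLLOW(L) ⊇ FOLLOW(K) = {a, b, f, h}. Thus FOLLOW(L) = {$, a, b, e, f, h}.

{a, b, f, h}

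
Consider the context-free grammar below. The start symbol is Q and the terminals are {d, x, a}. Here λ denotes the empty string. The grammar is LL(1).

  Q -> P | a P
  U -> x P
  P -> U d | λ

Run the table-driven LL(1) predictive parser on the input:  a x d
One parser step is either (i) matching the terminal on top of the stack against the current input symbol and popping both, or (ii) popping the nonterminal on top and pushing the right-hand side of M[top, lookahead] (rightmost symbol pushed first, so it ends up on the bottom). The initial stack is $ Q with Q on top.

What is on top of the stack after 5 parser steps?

     Stack    Input    Action
  1  $ Q      a x d $  expand Q -> a P
  2  $ P a    a x d $  match a
  3  $ P      x d $    expand P -> U d
  4  $ d U    x d $    expand U -> x P
  5  $ d P x  x d $    match x
Stack after step 5: $ d P (top = P).

P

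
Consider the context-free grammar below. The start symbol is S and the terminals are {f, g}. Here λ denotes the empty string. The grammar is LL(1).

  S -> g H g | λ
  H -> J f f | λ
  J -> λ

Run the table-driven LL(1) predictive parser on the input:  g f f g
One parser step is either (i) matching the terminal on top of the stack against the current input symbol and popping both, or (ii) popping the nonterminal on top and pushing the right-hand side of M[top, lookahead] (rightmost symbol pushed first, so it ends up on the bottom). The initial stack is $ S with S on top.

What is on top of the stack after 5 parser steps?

step 1: stack=$ S  input=g f f g $  — expand S -> g H g
step 2: stack=$ g H g  input=g f f g $  — match g
step 3: stack=$ g H  input=f f g $  — expand H -> J f f
step 4: stack=$ g f f J  input=f f g $  — expand J -> λ
step 5: stack=$ g f f  input=f f g $  — match f
Stack after step 5: $ g f (top = f).

f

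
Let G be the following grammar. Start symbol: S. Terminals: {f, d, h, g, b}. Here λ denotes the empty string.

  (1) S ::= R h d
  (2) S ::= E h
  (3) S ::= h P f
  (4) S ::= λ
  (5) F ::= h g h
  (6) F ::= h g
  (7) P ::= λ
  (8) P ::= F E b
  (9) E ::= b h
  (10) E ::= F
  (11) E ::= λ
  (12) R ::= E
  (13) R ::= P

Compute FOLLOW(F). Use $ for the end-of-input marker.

{b, h}

FIRST(F) = {h}
FIRST(P) = {λ, h}  (via F E b)
FIRST(E) = {λ, b, h}  (via F)
FIRST(R) = {λ, b, h}  (via E, P)
FIRST(S) = {λ, b, h}  (via R h d, E h)
FOLLOW(S) includes $ since S is the start symbol.
FOLLOW(S): S appears on no right-hand side. Thus FOLLOW(S) = {$}.
FOLLOW(R): in S::=R h d, R is followed by h d with FIRST {h}. Thus FOLLOW(R) = {h}.
FOLLOW(P): in S::=h P f, P is followed by f with FIRST {f}; in R::=P, the suffix after P is empty, so FOLLOW(P) ⊇ FOLLOW(R) = {h}. Thus FOLLOW(P) = {f, h}.
FOLLOW(E): in S::=E h, E is followed by h with FIRST {h}; in P::=F E b, E is followed by b with FIRST {b}; in R::=E, the suffix after E is empty, so FOLLOW(E) ⊇ FOLLOW(R) = {h}. Thus FOLLOW(E) = {b, h}.
FOLLOW(F): in P::=F E b, F is followed by E b with FIRST {b, h}; in E::=F, the suffix after F is empty, so FOLLOW(F) ⊇ FOLLOW(E) = {b, h}. Thus FOLLOW(F) = {b, h}.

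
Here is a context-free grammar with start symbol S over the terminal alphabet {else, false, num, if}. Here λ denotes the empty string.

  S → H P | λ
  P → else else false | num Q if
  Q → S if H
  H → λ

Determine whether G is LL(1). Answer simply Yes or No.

Yes

FIRST(S) = {λ, else, num}
FIRST(P) = {else, num}
FIRST(Q) = {else, if, num}
FIRST(H) = {λ}
FOLLOW(S) = {$, if}
FOLLOW(P) = {$, if}
FOLLOW(Q) = {if}
FOLLOW(H) = {else, if, num}
Each cell of M receives at most one production.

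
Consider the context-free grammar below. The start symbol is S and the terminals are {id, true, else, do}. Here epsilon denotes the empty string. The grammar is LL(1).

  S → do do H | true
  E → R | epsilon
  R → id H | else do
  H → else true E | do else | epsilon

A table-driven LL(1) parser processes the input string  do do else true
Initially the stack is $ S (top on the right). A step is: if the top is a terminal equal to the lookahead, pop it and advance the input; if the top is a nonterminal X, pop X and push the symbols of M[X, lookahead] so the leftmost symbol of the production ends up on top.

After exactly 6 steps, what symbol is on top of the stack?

step 1: stack=$ S  input=do do else true $  — expand S → do do H
step 2: stack=$ H do do  input=do do else true $  — match do
step 3: stack=$ H do  input=do else true $  — match do
step 4: stack=$ H  input=else true $  — expand H → else true E
step 5: stack=$ E true else  input=else true $  — match else
step 6: stack=$ E true  input=true $  — match true
Stack after step 6: $ E (top = E).

E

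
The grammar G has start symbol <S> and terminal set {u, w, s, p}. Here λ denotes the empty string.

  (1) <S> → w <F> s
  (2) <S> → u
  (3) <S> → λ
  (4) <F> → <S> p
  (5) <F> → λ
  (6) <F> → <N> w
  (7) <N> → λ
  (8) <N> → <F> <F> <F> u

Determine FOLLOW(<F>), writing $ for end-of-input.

FIRST(<S>) = {λ, u, w}
FIRST(<F>) = {λ, p, u, w}  (via <S> p, <N> w)
FIRST(<N>) = {λ, p, u, w}  (via <F> <F> <F> u)
FOLLOW(<S>) includes $ since <S> is the start symbol.
FOLLOW(<S>): in <F>→<S> p, <S> is followed by p with FIRST {p}. Thus FOLLOW(<S>) = {$, p}.
FOLLOW(<F>): in <S>→w <F> s, <F> is followed by s with FIRST {s}; in <N>→<F> <F> <F> u (occurrence 1), <F> is followed by <F> <F> u with FIRST {p, u, w}; in <N>→<F> <F> <F> u (occurrence 2), <F> is followed by <F> u with FIRST {p, u, w}; in <N>→<F> <F> <F> u (occurrence 3), <F> is followed by u with FIRST {u}. Thus FOLLOW(<F>) = {p, s, u, w}.
FOLLOW(<N>): in <F>→<N> w, <N> is followed by w with FIRST {w}. Thus FOLLOW(<N>) = {w}.

{p, s, u, w}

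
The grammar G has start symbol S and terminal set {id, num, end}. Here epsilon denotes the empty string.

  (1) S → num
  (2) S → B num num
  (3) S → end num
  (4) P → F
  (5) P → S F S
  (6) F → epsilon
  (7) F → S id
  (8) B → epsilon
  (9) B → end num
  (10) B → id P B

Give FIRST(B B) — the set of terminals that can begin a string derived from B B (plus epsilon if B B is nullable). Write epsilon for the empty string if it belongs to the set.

{epsilon, end, id}

FIRST(B) = {epsilon, end, id}
FIRST(S) = {end, id, num}  (via B num num)
FIRST(F) = {epsilon, end, id, num}  (via S id)
FIRST(P) = {epsilon, end, id, num}  (via F, S F S)
FIRST(B B): take FIRST of each symbol in turn, carrying on past any symbol whose FIRST contains epsilon; result {epsilon, end, id}.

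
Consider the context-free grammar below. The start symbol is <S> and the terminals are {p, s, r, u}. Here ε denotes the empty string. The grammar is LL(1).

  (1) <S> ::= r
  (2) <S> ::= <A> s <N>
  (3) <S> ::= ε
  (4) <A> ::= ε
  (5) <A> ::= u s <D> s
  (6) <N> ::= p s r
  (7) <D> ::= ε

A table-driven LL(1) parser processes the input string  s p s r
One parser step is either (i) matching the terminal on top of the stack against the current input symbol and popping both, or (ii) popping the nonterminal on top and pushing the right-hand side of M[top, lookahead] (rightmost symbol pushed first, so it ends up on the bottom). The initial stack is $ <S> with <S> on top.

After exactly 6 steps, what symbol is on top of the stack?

r

step 1: stack=$ <S>  input=s p s r $  — expand <S> ::= <A> s <N>
step 2: stack=$ <N> s <A>  input=s p s r $  — expand <A> ::= ε
step 3: stack=$ <N> s  input=s p s r $  — match s
step 4: stack=$ <N>  input=p s r $  — expand <N> ::= p s r
step 5: stack=$ r s p  input=p s r $  — match p
step 6: stack=$ r s  input=s r $  — match s
Stack after step 6: $ r (top = r).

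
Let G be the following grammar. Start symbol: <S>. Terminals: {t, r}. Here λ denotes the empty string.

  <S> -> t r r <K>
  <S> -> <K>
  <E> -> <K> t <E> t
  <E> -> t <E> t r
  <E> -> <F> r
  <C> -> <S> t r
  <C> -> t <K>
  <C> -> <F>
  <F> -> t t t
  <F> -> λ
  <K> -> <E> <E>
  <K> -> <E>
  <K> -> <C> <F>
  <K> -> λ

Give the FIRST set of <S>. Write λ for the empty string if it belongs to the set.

{λ, r, t}

FIRST(<F>): from <F>->t t t we get {t}; from <F>->λ we get {λ}. So FIRST(<F>) = {λ, t}.
FIRST(<S>): from <S>->t r r <K> we get {t}; from <S>-><K> we get {λ, r, t}. So FIRST(<S>) = {λ, r, t}.
FIRST(<C>): from <C>-><S> t r we get {r, t}; from <C>->t <K> we get {t}; from <C>-><F> we get {λ, t}. So FIRST(<C>) = {λ, r, t}.
FIRST(<E>): from <E>-><K> t <E> t we get {r, t}; from <E>->t <E> t r we get {t}; from <E>-><F> r we get {r, t}. So FIRST(<E>) = {r, t}.
FIRST(<K>): from <K>-><E> <E> we get {r, t}; from <K>-><E> we get {r, t}; from <K>-><C> <F> we get {λ, r, t}; from <K>->λ we get {λ}. So FIRST(<K>) = {λ, r, t}.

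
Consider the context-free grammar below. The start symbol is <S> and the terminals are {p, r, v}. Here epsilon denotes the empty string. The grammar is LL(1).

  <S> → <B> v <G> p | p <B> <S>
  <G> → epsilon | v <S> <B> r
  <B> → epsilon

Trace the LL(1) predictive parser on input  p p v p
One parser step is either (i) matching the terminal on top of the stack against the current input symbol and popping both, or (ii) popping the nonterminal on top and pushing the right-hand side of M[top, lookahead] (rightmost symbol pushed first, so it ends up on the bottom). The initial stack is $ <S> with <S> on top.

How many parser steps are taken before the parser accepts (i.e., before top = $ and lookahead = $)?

11

      Stack          Input      Action
   1  $ <S>          p p v p $  expand <S> → p <B> <S>
   2  $ <S> <B> p    p p v p $  match p
   3  $ <S> <B>      p v p $    expand <B> → epsilon
   4  $ <S>          p v p $    expand <S> → p <B> <S>
   5  $ <S> <B> p    p v p $    match p
   6  $ <S> <B>      v p $      expand <B> → epsilon
   7  $ <S>          v p $      expand <S> → <B> v <G> p
   8  $ p <G> v <B>  v p $      expand <B> → epsilon
   9  $ p <G> v      v p $      match v
  10  $ p <G>        p $        expand <G> → epsilon
  11  $ p            p $        match p
Accept reached after 11 steps.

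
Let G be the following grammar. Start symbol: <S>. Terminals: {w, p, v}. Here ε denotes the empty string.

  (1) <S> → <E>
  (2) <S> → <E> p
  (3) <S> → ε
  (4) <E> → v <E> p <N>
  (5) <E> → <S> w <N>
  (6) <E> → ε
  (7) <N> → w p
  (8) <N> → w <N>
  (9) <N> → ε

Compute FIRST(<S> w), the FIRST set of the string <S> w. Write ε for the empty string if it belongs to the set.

FIRST(<N>) = {ε, w}
FIRST(<S>) = {ε, p, v, w}  (via <E>, <E> p)
FIRST(<E>) = {ε, p, v, w}  (via <S> w <N>)
FIRST(<S> w): take FIRST of each symbol in turn, carrying on past any symbol whose FIRST contains ε; result {p, v, w}.

{p, v, w}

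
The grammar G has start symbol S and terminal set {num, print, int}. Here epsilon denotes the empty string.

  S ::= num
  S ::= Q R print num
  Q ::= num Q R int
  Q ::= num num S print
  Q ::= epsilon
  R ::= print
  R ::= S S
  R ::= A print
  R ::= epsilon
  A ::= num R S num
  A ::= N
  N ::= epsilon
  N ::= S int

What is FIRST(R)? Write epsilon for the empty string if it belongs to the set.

FIRST(Q): from Q::=num Q R int we get {num}; from Q::=num num S print we get {num}; from Q::=epsilon we get {epsilon}. So FIRST(Q) = {epsilon, num}.
FIRST(S): from S::=num we get {num}; from S::=Q R print num we get {num, print}. So FIRST(S) = {num, print}.
FIRST(N): from N::=epsilon we get {epsilon}; from N::=S int we get {num, print}. So FIRST(N) = {epsilon, num, print}.
FIRST(A): from A::=num R S num we get {num}; from A::=N we get {epsilon, num, print}. So FIRST(A) = {epsilon, num, print}.
FIRST(R): from R::=print we get {print}; from R::=S S we get {num, print}; from R::=A print we get {num, print}; from R::=epsilon we get {epsilon}. So FIRST(R) = {epsilon, num, print}.

{epsilon, num, print}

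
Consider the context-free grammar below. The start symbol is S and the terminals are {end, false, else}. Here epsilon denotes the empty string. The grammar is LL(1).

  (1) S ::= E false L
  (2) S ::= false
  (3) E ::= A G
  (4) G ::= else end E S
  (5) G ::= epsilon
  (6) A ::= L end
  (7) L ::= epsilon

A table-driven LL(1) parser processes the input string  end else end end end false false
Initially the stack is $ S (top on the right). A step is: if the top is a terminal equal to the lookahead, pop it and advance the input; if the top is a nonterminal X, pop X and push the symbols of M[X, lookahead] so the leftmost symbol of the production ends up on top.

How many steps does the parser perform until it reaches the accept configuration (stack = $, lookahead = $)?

step 1: stack=$ S  input=end else end end end false false $  — expand S ::= E false L
step 2: stack=$ L false E  input=end else end end end false false $  — expand E ::= A G
step 3: stack=$ L false G A  input=end else end end end false false $  — expand A ::= L end
step 4: stack=$ L false G end L  input=end else end end end false false $  — expand L ::= epsilon
step 5: stack=$ L false G end  input=end else end end end false false $  — match end
step 6: stack=$ L false G  input=else end end end false false $  — expand G ::= else end E S
step 7: stack=$ L false S E end else  input=else end end end false false $  — match else
step 8: stack=$ L false S E end  input=end end end false false $  — match end
step 9: stack=$ L false S E  input=end end false false $  — expand E ::= A G
step 10: stack=$ L false S G A  input=end end false false $  — expand A ::= L end
step 11: stack=$ L false S G end L  input=end end false false $  — expand L ::= epsilon
step 12: stack=$ L false S G end  input=end end false false $  — match end
step 13: stack=$ L false S G  input=end false false $  — expand G ::= epsilon
step 14: stack=$ L false S  input=end false false $  — expand S ::= E false L
step 15: stack=$ L false L false E  input=end false false $  — expand E ::= A G
step 16: stack=$ L false L false G A  input=end false false $  — expand A ::= L end
step 17: stack=$ L false L false G end L  input=end false false $  — expand L ::= epsilon
step 18: stack=$ L false L false G end  input=end false false $  — match end
step 19: stack=$ L false L false G  input=false false $  — expand G ::= epsilon
step 20: stack=$ L false L false  input=false false $  — match false
step 21: stack=$ L false L  input=false $  — expand L ::= epsilon
step 22: stack=$ L false  input=false $  — match false
step 23: stack=$ L  input=$  — expand L ::= epsilon
Accept reached after 23 steps.

23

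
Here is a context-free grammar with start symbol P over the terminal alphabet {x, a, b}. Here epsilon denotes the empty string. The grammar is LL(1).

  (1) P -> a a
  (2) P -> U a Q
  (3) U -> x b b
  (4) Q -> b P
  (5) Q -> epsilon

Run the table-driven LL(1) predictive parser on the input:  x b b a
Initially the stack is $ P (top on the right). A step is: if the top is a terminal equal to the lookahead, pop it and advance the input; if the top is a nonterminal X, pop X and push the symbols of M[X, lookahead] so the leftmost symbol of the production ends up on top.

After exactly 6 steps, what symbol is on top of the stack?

Q

step 1: stack=$ P  input=x b b a $  — expand P -> U a Q
step 2: stack=$ Q a U  input=x b b a $  — expand U -> x b b
step 3: stack=$ Q a b b x  input=x b b a $  — match x
step 4: stack=$ Q a b b  input=b b a $  — match b
step 5: stack=$ Q a b  input=b a $  — match b
step 6: stack=$ Q a  input=a $  — match a
Stack after step 6: $ Q (top = Q).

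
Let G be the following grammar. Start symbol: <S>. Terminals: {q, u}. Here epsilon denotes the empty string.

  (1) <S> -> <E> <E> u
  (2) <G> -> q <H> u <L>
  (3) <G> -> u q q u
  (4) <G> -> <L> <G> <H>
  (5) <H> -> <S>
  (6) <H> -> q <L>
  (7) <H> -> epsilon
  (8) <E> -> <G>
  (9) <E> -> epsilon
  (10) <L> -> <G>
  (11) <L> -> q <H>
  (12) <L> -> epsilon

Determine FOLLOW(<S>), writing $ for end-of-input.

FIRST(<S>) = {q, u}  (via <E> <E> u)
FIRST(<H>) = {epsilon, q, u}  (via <S>)
FIRST(<G>) = {q, u}  (via <L> <G> <H>)
FIRST(<E>) = {epsilon, q, u}  (via <G>)
FIRST(<L>) = {epsilon, q, u}  (via <G>)
FOLLOW(<S>) includes $ since <S> is the start symbol.
FOLLOW(<E>): in <S>-><E> <E> u (occurrence 1), <E> is followed by <E> u with FIRST {q, u}; in <S>-><E> <E> u (occurrence 2), <E> is followed by u with FIRST {u}. Thus FOLLOW(<E>) = {q, u}.
FOLLOW(<S>): in <H>-><S>, the suffix after <S> is empty, so FOLLOW(<S>) ⊇ FOLLOW(<H>) = {q, u}. Thus FOLLOW(<S>) = {$, q, u}.
FOLLOW(<G>): in <G>-><L> <G> <H>, <G> is followed by <H> with FIRST {epsilon, q, u}; in <G>-><L> <G> <H>, the suffix after <G> is nullable (adds nothing new); in <E>-><G>, the suffix after <G> is empty, so FOLLOW(<G>) ⊇ FOLLOW(<E>) = {q, u}; in <L>-><G>, the suffix after <G> is empty, so FOLLOW(<G>) ⊇ FOLLOW(<L>) = {q, u}. Thus FOLLOW(<G>) = {q, u}.
FOLLOW(<H>): in <G>->q <H> u <L>, <H> is followed by u <L> with FIRST {u}; in <G>-><L> <G> <H>, the suffix after <H> is empty, so FOLLOW(<H>) ⊇ FOLLOW(<G>) = {q, u}; in <L>->q <H>, the suffix after <H> is empty, so FOLLOW(<H>) ⊇ FOLLOW(<L>) = {q, u}. Thus FOLLOW(<H>) = {q, u}.
FOLLOW(<L>): in <G>->q <H> u <L>, the suffix after <L> is empty, so FOLLOW(<L>) ⊇ FOLLOW(<G>) = {q, u}; in <G>-><L> <G> <H>, <L> is followed by <G> <H> with FIRST {q, u}; in <H>->q <L>, the suffix after <L> is empty, so FOLLOW(<L>) ⊇ FOLLOW(<H>) = {q, u}. Thus FOLLOW(<L>) = {q, u}.

{$, q, u}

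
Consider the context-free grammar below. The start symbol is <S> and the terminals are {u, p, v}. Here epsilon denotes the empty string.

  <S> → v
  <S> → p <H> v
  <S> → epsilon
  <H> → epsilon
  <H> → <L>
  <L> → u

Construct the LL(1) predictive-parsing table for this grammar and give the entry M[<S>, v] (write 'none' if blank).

FIRST(<S>) = {epsilon, p, v}
FIRST(<L>) = {u}
FIRST(<H>) = {epsilon, u}  (via <L>)
FOLLOW(<S>) includes $ since <S> is the start symbol.
FOLLOW(<S>): <S> appears on no right-hand side. Thus FOLLOW(<S>) = {$}.
For <S> → v: FIRST(v) = {v}, so it goes in M[<S>, t] for t ∈ {v}.
For <S> → p <H> v: FIRST(p <H> v) = {p}, so it goes in M[<S>, t] for t ∈ {p}.
For <S> → epsilon: FIRST(epsilon) = {epsilon}, so it goes in M[<S>, t] for t ∈ {}; since epsilon ∈ FIRST, also for every t ∈ FOLLOW(<S>) = {$}.

<S> → v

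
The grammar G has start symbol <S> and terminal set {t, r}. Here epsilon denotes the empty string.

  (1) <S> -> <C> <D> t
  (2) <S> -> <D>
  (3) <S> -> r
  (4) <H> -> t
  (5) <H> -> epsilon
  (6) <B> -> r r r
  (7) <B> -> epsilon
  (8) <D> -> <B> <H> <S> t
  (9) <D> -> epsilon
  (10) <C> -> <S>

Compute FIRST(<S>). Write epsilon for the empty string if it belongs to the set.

FIRST(<H>) = {epsilon, t}
FIRST(<B>) = {epsilon, r}
FIRST(<S>) = {epsilon, r, t}  (via <C> <D> t, <D>)
FIRST(<D>) = {epsilon, r, t}  (via <B> <H> <S> t)
FIRST(<C>) = {epsilon, r, t}  (via <S>)

{epsilon, r, t}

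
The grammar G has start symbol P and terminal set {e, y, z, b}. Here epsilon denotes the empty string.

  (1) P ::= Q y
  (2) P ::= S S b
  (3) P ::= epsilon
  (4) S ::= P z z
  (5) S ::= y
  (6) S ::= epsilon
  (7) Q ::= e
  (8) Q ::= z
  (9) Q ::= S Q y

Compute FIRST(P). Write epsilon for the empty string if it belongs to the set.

FIRST(P): from P::=Q y we get {b, e, y, z}; from P::=S S b we get {b, e, y, z}; from P::=epsilon we get {epsilon}. So FIRST(P) = {epsilon, b, e, y, z}.
FIRST(S): from S::=P z z we get {b, e, y, z}; from S::=y we get {y}; from S::=epsilon we get {epsilon}. So FIRST(S) = {epsilon, b, e, y, z}.
FIRST(Q): from Q::=e we get {e}; from Q::=z we get {z}; from Q::=S Q y we get {b, e, y, z}. So FIRST(Q) = {b, e, y, z}.

{epsilon, b, e, y, z}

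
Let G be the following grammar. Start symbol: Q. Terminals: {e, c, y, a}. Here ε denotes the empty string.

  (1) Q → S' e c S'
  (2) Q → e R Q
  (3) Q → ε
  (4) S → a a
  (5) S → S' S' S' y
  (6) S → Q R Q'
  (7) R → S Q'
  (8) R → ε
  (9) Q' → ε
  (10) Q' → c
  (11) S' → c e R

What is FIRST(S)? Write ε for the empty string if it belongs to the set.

{ε, a, c, e}

FIRST(Q') = {ε, c}
FIRST(S') = {c}
FIRST(Q) = {ε, c, e}  (via S' e c S')
FIRST(S) = {ε, a, c, e}  (via S' S' S' y, Q R Q')
FIRST(R) = {ε, a, c, e}  (via S Q')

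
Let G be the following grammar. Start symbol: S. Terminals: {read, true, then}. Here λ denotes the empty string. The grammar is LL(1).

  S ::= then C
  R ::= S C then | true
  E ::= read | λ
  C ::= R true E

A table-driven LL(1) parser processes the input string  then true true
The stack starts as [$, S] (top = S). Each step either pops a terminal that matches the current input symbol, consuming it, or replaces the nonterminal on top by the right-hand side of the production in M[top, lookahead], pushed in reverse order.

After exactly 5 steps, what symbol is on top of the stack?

true

     Stack          Input             Action
  1  $ S            then true true $  expand S ::= then C
  2  $ C then       then true true $  match then
  3  $ C            true true $       expand C ::= R true E
  4  $ E true R     true true $       expand R ::= true
  5  $ E true true  true true $       match true
Stack after step 5: $ E true (top = true).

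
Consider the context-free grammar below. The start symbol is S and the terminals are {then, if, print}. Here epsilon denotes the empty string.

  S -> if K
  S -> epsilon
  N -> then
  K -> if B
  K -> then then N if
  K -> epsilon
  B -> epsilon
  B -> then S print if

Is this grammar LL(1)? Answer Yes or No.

Yes

FIRST(S) = {epsilon, if}
FIRST(N) = {then}
FIRST(K) = {epsilon, if, then}
FIRST(B) = {epsilon, then}
FOLLOW(S) = {$, print}
FOLLOW(N) = {if}
FOLLOW(K) = {$, print}
FOLLOW(B) = {$, print}
Each cell of M receives at most one production.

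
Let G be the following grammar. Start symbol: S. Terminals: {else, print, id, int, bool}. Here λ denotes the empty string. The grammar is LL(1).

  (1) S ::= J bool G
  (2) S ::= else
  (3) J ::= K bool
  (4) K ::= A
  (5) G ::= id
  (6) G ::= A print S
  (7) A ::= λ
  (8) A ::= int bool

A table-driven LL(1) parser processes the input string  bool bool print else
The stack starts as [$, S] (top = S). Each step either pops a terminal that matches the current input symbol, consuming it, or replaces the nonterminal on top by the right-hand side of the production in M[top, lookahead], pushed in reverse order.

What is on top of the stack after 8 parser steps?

print

     Stack            Input                   Action
  1  $ S              bool bool print else $  expand S ::= J bool G
  2  $ G bool J       bool bool print else $  expand J ::= K bool
  3  $ G bool bool K  bool bool print else $  expand K ::= A
  4  $ G bool bool A  bool bool print else $  expand A ::= λ
  5  $ G bool bool    bool bool print else $  match bool
  6  $ G bool         bool print else $       match bool
  7  $ G              print else $            expand G ::= A print S
  8  $ S print A      print else $            expand A ::= λ
Stack after step 8: $ S print (top = print).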